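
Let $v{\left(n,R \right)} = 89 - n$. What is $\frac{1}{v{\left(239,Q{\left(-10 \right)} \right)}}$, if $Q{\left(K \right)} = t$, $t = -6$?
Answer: $- \frac{1}{150} \approx -0.0066667$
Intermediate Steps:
$Q{\left(K \right)} = -6$
$\frac{1}{v{\left(239,Q{\left(-10 \right)} \right)}} = \frac{1}{89 - 239} = \frac{1}{-150} = - \frac{1}{150}$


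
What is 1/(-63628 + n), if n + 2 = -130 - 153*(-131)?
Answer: -1/43717 ≈ -2.2874e-5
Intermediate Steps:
n = 19911 (n = -2 + (-130 - 153*(-131)) = -2 + (-130 + 20043) = -2 + 19913 = 19911)
1/(-63628 + n) = 1/(-63628 + 19911) = 1/(-43717) = -1/43717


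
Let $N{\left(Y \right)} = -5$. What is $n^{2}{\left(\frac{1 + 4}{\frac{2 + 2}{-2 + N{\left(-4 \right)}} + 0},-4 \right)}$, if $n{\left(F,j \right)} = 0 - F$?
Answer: $\frac{1225}{16} \approx 76.563$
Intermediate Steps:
$n{\left(F,j \right)} = - F$
$n^{2}{\left(\frac{1 + 4}{\frac{2 + 2}{-2 + N{\left(-4 \right)}} + 0},-4 \right)} = \left(- \frac{1 + 4}{\frac{2 + 2}{-2 - 5} + 0}\right)^{2} = \left(- \frac{5}{\frac{4}{-7} + 0}\right)^{2} = \left(- \frac{5}{4 \left(- \frac{1}{7}\right) + 0}\right)^{2} = \left(- \frac{5}{- \frac{4}{7} + 0}\right)^{2} = \left(- \frac{5}{- \frac{4}{7}}\right)^{2} = \left(- \frac{5 \left(-7\right)}{4}\right)^{2} = \left(\left(-1\right) \left(- \frac{35}{4}\right)\right)^{2} = \left(\frac{35}{4}\right)^{2} = \frac{1225}{16}$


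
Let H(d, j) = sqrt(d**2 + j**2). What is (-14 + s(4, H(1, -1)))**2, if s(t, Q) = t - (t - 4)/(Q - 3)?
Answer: 100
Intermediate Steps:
s(t, Q) = t - (-4 + t)/(-3 + Q)
(-14 + s(4, H(1, -1)))**2 = (-14 + (4 - 4*4 + sqrt(1**2 + (-1)**2)*4)/(-3 + sqrt(1**2 + (-1)**2)))**2 = (-14 + (4 - 16 + sqrt(1 + 1)*4)/(-3 + sqrt(1 + 1)))**2 = (-14 + (4 - 16 + sqrt(2)*4)/(-3 + sqrt(2)))**2 = (-14 + (4 - 16 + 4*sqrt(2))/(-3 + sqrt(2)))**2 = (-14 + (-12 + 4*sqrt(2))/(-3 + sqrt(2)))**2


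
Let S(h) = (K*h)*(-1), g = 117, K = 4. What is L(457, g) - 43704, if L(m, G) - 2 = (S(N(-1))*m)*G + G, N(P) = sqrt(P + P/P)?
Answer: -43585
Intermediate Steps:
N(P) = sqrt(1 + P) (N(P) = sqrt(P + 1) = sqrt(1 + P))
S(h) = -4*h (S(h) = (4*h)*(-1) = -4*h)
L(m, G) = 2 + G (L(m, G) = 2 + (((-4*sqrt(1 - 1))*m)*G + G) = 2 + (((-4*sqrt(0))*m)*G + G) = 2 + (((-4*0)*m)*G + G) = 2 + ((0*m)*G + G) = 2 + (0*G + G) = 2 + (0 + G) = 2 + G)
L(457, g) - 43704 = (2 + 117) - 43704 = 119 - 43704 = -43585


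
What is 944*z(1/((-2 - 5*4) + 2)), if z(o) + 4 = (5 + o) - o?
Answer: 944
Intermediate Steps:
z(o) = 1 (z(o) = -4 + ((5 + o) - o) = -4 + 5 = 1)
944*z(1/((-2 - 5*4) + 2)) = 944*1 = 944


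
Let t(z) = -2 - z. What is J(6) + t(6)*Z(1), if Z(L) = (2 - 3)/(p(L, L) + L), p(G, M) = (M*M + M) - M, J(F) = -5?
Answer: -1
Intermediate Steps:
p(G, M) = M² (p(G, M) = (M² + M) - M = (M + M²) - M = M²)
Z(L) = -1/(L + L²) (Z(L) = (2 - 3)/(L² + L) = -1/(L + L²))
J(6) + t(6)*Z(1) = -5 + (-2 - 1*6)*(-1/(1*(1 + 1))) = -5 + (-2 - 6)*(-1*1/2) = -5 - (-8)/2 = -5 - 8*(-½) = -5 + 4 = -1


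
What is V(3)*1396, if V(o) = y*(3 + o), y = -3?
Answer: -25128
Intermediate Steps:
V(o) = -9 - 3*o (V(o) = -3*(3 + o) = -9 - 3*o)
V(3)*1396 = (-9 - 3*3)*1396 = (-9 - 9)*1396 = -18*1396 = -25128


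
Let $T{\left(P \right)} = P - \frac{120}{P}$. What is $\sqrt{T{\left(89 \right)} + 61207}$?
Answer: $\frac{6 \sqrt{13486526}}{89} \approx 247.58$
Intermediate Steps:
$\sqrt{T{\left(89 \right)} + 61207} = \sqrt{\left(89 - \frac{120}{89}\right) + 61207} = \sqrt{\frac{7801}{89} + 61207} = \sqrt{\frac{5455224}{89}} = \frac{6 \sqrt{13486526}}{89}$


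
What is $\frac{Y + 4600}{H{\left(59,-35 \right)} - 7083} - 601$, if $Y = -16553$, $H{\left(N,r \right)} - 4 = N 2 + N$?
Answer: $- \frac{4136149}{6902} \approx -599.27$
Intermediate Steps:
$H{\left(N,r \right)} = 4 + 3 N$ ($H{\left(N,r \right)} = 4 + \left(N 2 + N\right) = 4 + \left(2 N + N\right) = 4 + 3 N$)
$\frac{Y + 4600}{H{\left(59,-35 \right)} - 7083} - 601 = \frac{-16553 + 4600}{\left(4 + 3 \cdot 59\right) - 7083} - 601 = - \frac{11953}{\left(4 + 177\right) - 7083} - 601 = - \frac{11953}{181 - 7083} - 601 = - \frac{11953}{-6902} - 601 = \left(-11953\right) \left(- \frac{1}{6902}\right) - 601 = \frac{11953}{6902} - 601 = - \frac{4136149}{6902}$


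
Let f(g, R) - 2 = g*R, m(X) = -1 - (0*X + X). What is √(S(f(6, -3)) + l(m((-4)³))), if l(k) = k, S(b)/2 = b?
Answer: √31 ≈ 5.5678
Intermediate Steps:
m(X) = -1 - X (m(X) = -1 - (0 + X) = -1 - X)
f(g, R) = 2 + R*g (f(g, R) = 2 + g*R = 2 + R*g)
S(b) = 2*b
√(S(f(6, -3)) + l(m((-4)³))) = √(2*(2 - 3*6) + (-1 - 1*(-4)³)) = √(2*(2 - 18) + (-1 - 1*(-64))) = √(2*(-16) + (-1 + 64)) = √(-32 + 63) = √31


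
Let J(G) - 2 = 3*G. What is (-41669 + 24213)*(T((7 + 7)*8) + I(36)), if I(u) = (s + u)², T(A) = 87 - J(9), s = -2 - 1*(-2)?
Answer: -23635424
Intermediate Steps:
J(G) = 2 + 3*G
s = 0 (s = -2 + 2 = 0)
T(A) = 58 (T(A) = 87 - (2 + 3*9) = 87 - (2 + 27) = 87 - 1*29 = 87 - 29 = 58)
I(u) = u² (I(u) = (0 + u)² = u²)
(-41669 + 24213)*(T((7 + 7)*8) + I(36)) = (-41669 + 24213)*(58 + 36²) = -17456*(58 + 1296) = -17456*1354 = -23635424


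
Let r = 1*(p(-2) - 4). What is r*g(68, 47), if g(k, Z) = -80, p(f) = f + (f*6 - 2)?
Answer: 1600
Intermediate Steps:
p(f) = -2 + 7*f (p(f) = f + (6*f - 2) = f + (-2 + 6*f) = -2 + 7*f)
r = -20 (r = 1*((-2 + 7*(-2)) - 4) = 1*((-2 - 14) - 4) = 1*(-16 - 4) = 1*(-20) = -20)
r*g(68, 47) = -20*(-80) = 1600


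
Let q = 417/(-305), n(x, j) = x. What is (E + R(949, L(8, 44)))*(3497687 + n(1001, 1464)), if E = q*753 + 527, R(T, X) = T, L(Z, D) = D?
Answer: 476447833152/305 ≈ 1.5621e+9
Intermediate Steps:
q = -417/305 (q = 417*(-1/305) = -417/305 ≈ -1.3672)
E = -153266/305 (E = -417/305*753 + 527 = -314001/305 + 527 = -153266/305 ≈ -502.51)
(E + R(949, L(8, 44)))*(3497687 + n(1001, 1464)) = (-153266/305 + 949)*(3497687 + 1001) = (136179/305)*3498688 = 476447833152/305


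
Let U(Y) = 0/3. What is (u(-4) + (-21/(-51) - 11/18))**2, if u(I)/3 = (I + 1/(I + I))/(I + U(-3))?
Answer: 200817241/23970816 ≈ 8.3776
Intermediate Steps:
U(Y) = 0 (U(Y) = 0*(1/3) = 0)
u(I) = 3*(I + 1/(2*I))/I (u(I) = 3*((I + 1/(I + I))/(I + 0)) = 3*((I + 1/(2*I))/I) = 3*(I + 1/(2*I))/I)
(u(-4) + (-21/(-51) - 11/18))**2 = ((3 + (3/2)/(-4)**2) + (-21/(-51) - 11/18))**2 = ((3 + (3/2)*(1/16)) + (-21*(-1/51) - 11*1/18))**2 = ((3 + 3/32) + (7/17 - 11/18))**2 = (99/32 - 61/306)**2 = (14171/4896)**2 = 200817241/23970816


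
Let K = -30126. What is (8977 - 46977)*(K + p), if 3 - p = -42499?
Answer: -470288000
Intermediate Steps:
p = 42502 (p = 3 - 1*(-42499) = 3 + 42499 = 42502)
(8977 - 46977)*(K + p) = (8977 - 46977)*(-30126 + 42502) = -38000*12376 = -470288000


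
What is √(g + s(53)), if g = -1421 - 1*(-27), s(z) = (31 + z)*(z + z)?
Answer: √7510 ≈ 86.660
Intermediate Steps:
s(z) = 2*z*(31 + z) (s(z) = (31 + z)*(2*z) = 2*z*(31 + z))
g = -1394 (g = -1421 + 27 = -1394)
√(g + s(53)) = √(-1394 + 2*53*(31 + 53)) = √(-1394 + 2*53*84) = √(-1394 + 8904) = √7510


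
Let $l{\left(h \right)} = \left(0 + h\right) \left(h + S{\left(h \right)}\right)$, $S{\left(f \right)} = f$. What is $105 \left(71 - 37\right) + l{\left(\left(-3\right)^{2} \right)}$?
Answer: $3732$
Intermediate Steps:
$l{\left(h \right)} = 2 h^{2}$ ($l{\left(h \right)} = \left(0 + h\right) \left(h + h\right) = h 2 h = 2 h^{2}$)
$105 \left(71 - 37\right) + l{\left(\left(-3\right)^{2} \right)} = 105 \left(71 - 37\right) + 2 \left(\left(-3\right)^{2}\right)^{2} = 105 \left(71 - 37\right) + 2 \cdot 9^{2} = 105 \cdot 34 + 2 \cdot 81 = 3570 + 162 = 3732$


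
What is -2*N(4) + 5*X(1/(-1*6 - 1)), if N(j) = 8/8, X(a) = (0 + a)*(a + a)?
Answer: -88/49 ≈ -1.7959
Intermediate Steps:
X(a) = 2*a**2 (X(a) = a*(2*a) = 2*a**2)
N(j) = 1 (N(j) = 8*(1/8) = 1)
-2*N(4) + 5*X(1/(-1*6 - 1)) = -2*1 + 5*(2*(1/(-1*6 - 1))**2) = -2 + 5*(2*(1/(-6 - 1))**2) = -2 + 5*(2*(1/(-7))**2) = -2 + 5*(2*(-1/7)**2) = -2 + 5*(2*(1/49)) = -2 + 5*(2/49) = -2 + 10/49 = -88/49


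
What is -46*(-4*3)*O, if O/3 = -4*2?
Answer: -13248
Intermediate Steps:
O = -24 (O = 3*(-4*2) = 3*(-8) = -24)
-46*(-4*3)*O = -46*(-4*3)*(-24) = -(-552)*(-24) = -46*288 = -13248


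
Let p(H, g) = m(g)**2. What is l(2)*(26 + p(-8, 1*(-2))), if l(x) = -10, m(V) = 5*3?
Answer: -2510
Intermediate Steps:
m(V) = 15
p(H, g) = 225 (p(H, g) = 15**2 = 225)
l(2)*(26 + p(-8, 1*(-2))) = -10*(26 + 225) = -10*251 = -2510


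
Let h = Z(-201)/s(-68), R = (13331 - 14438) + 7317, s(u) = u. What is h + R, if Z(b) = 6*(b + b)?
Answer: 106173/17 ≈ 6245.5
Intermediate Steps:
Z(b) = 12*b (Z(b) = 6*(2*b) = 12*b)
R = 6210 (R = -1107 + 7317 = 6210)
h = 603/17 (h = (12*(-201))/(-68) = -2412*(-1/68) = 603/17 ≈ 35.471)
h + R = 603/17 + 6210 = 106173/17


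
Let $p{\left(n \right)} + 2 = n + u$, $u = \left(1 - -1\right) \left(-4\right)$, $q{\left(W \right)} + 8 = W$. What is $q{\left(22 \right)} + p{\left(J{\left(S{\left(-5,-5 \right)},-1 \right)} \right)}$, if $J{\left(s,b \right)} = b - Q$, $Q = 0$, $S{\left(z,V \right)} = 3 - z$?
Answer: $3$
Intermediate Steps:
$q{\left(W \right)} = -8 + W$
$u = -8$ ($u = \left(1 + 1\right) \left(-4\right) = 2 \left(-4\right) = -8$)
$J{\left(s,b \right)} = b$ ($J{\left(s,b \right)} = b - 0 = b + 0 = b$)
$p{\left(n \right)} = -10 + n$ ($p{\left(n \right)} = -2 + \left(n - 8\right) = -2 + \left(-8 + n\right) = -10 + n$)
$q{\left(22 \right)} + p{\left(J{\left(S{\left(-5,-5 \right)},-1 \right)} \right)} = \left(-8 + 22\right) - 11 = 14 - 11 = 3$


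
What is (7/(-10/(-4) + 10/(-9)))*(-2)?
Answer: -252/25 ≈ -10.080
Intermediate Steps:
(7/(-10/(-4) + 10/(-9)))*(-2) = (7/(-10*(-¼) + 10*(-⅑)))*(-2) = (7/(5/2 - 10/9))*(-2) = (7/(25/18))*(-2) = ((18/25)*7)*(-2) = (126/25)*(-2) = -252/25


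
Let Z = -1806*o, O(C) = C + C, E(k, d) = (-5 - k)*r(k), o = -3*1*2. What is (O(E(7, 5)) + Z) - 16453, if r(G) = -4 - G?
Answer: -5353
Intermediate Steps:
o = -6 (o = -3*2 = -6)
E(k, d) = (-5 - k)*(-4 - k)
O(C) = 2*C
Z = 10836 (Z = -1806*(-6) = 10836)
(O(E(7, 5)) + Z) - 16453 = (2*((4 + 7)*(5 + 7)) + 10836) - 16453 = (2*(11*12) + 10836) - 16453 = (2*132 + 10836) - 16453 = (264 + 10836) - 16453 = 11100 - 16453 = -5353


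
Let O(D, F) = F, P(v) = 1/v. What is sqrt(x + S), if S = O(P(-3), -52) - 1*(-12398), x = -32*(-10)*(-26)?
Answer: sqrt(4026) ≈ 63.451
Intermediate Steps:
x = -8320 (x = 320*(-26) = -8320)
S = 12346 (S = -52 - 1*(-12398) = -52 + 12398 = 12346)
sqrt(x + S) = sqrt(-8320 + 12346) = sqrt(4026)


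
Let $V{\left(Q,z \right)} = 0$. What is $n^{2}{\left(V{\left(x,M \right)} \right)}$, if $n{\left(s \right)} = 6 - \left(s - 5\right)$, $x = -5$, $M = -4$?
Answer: $121$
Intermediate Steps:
$n{\left(s \right)} = 11 - s$ ($n{\left(s \right)} = 6 - \left(-5 + s\right) = 11 - s$)
$n^{2}{\left(V{\left(x,M \right)} \right)} = \left(11 - 0\right)^{2} = \left(11 + 0\right)^{2} = 11^{2} = 121$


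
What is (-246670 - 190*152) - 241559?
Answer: -517109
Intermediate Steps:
(-246670 - 190*152) - 241559 = (-246670 - 28880) - 241559 = -275550 - 241559 = -517109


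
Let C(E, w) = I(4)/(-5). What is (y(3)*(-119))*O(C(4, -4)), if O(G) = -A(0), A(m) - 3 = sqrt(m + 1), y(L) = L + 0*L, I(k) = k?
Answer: 1428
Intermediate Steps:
y(L) = L (y(L) = L + 0 = L)
C(E, w) = -4/5 (C(E, w) = 4/(-5) = 4*(-1/5) = -4/5)
A(m) = 3 + sqrt(1 + m) (A(m) = 3 + sqrt(m + 1) = 3 + sqrt(1 + m))
O(G) = -4 (O(G) = -(3 + sqrt(1 + 0)) = -(3 + sqrt(1)) = -(3 + 1) = -1*4 = -4)
(y(3)*(-119))*O(C(4, -4)) = (3*(-119))*(-4) = -357*(-4) = 1428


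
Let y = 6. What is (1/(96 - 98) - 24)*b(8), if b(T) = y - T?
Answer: 49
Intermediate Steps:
b(T) = 6 - T
(1/(96 - 98) - 24)*b(8) = (1/(96 - 98) - 24)*(6 - 1*8) = (1/(-2) - 24)*(6 - 8) = (-1/2 - 24)*(-2) = -49/2*(-2) = 49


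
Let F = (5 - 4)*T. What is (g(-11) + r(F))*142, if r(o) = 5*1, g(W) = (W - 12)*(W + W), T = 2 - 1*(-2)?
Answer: 72562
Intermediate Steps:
T = 4 (T = 2 + 2 = 4)
g(W) = 2*W*(-12 + W) (g(W) = (-12 + W)*(2*W) = 2*W*(-12 + W))
F = 4 (F = (5 - 4)*4 = 1*4 = 4)
r(o) = 5
(g(-11) + r(F))*142 = (2*(-11)*(-12 - 11) + 5)*142 = (2*(-11)*(-23) + 5)*142 = (506 + 5)*142 = 511*142 = 72562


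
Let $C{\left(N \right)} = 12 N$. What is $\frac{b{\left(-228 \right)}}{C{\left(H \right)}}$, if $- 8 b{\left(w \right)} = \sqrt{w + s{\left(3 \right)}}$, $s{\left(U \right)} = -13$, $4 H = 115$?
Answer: $- \frac{i \sqrt{241}}{2760} \approx - 0.0056247 i$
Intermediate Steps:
$H = \frac{115}{4}$ ($H = \frac{1}{4} \cdot 115 = \frac{115}{4} \approx 28.75$)
$b{\left(w \right)} = - \frac{\sqrt{-13 + w}}{8}$ ($b{\left(w \right)} = - \frac{\sqrt{w - 13}}{8} = - \frac{\sqrt{-13 + w}}{8}$)
$\frac{b{\left(-228 \right)}}{C{\left(H \right)}} = \frac{\left(- \frac{1}{8}\right) \sqrt{-13 - 228}}{12 \cdot \frac{115}{4}} = \frac{\left(- \frac{1}{8}\right) \sqrt{-241}}{345} = - \frac{i \sqrt{241}}{8} \cdot \frac{1}{345} = - \frac{i \sqrt{241}}{2760}$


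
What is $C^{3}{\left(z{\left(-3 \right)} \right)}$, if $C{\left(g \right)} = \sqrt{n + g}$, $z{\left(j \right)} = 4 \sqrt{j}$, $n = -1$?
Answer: $\left(-1 + 4 i \sqrt{3}\right)^{\frac{3}{2}} \approx -15.588 + 10.0 i$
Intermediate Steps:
$C{\left(g \right)} = \sqrt{-1 + g}$
$C^{3}{\left(z{\left(-3 \right)} \right)} = \left(\sqrt{-1 + 4 \sqrt{-3}}\right)^{3} = \left(\sqrt{-1 + 4 i \sqrt{3}}\right)^{3} = \left(-1 + 4 i \sqrt{3}\right)^{\frac{3}{2}}$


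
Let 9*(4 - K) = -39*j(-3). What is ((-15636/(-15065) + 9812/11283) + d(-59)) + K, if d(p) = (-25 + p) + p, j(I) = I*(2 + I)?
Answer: -21093039002/169978395 ≈ -124.09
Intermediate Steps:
d(p) = -25 + 2*p
K = 17 (K = 4 - (-13)*(-3*(2 - 3))/3 = 4 - (-13)*(-3*(-1))/3 = 4 - (-13)*3/3 = 4 - ⅑*(-117) = 4 + 13 = 17)
((-15636/(-15065) + 9812/11283) + d(-59)) + K = ((-15636/(-15065) + 9812/11283) + (-25 + 2*(-59))) + 17 = ((-15636*(-1/15065) + 9812*(1/11283)) + (-25 - 118)) + 17 = ((15636/15065 + 9812/11283) - 143) + 17 = (324238768/169978395 - 143) + 17 = -23982671717/169978395 + 17 = -21093039002/169978395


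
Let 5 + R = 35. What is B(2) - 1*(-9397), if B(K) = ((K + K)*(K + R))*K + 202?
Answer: 9855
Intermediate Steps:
R = 30 (R = -5 + 35 = 30)
B(K) = 202 + 2*K**2*(30 + K) (B(K) = ((K + K)*(K + 30))*K + 202 = ((2*K)*(30 + K))*K + 202 = (2*K*(30 + K))*K + 202 = 2*K**2*(30 + K) + 202 = 202 + 2*K**2*(30 + K))
B(2) - 1*(-9397) = (202 + 2*2**3 + 60*2**2) - 1*(-9397) = (202 + 2*8 + 60*4) + 9397 = (202 + 16 + 240) + 9397 = 458 + 9397 = 9855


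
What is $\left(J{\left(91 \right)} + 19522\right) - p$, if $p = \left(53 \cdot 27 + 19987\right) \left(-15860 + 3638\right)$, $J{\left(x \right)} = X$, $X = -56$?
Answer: $261790262$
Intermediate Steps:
$J{\left(x \right)} = -56$
$p = -261770796$ ($p = \left(1431 + 19987\right) \left(-12222\right) = 21418 \left(-12222\right) = -261770796$)
$\left(J{\left(91 \right)} + 19522\right) - p = \left(-56 + 19522\right) - -261770796 = 19466 + 261770796 = 261790262$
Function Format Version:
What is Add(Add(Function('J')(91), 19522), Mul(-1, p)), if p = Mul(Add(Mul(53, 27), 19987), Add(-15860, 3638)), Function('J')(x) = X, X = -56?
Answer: 261790262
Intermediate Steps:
Function('J')(x) = -56
p = -261770796 (p = Mul(Add(1431, 19987), -12222) = Mul(21418, -12222) = -261770796)
Add(Add(Function('J')(91), 19522), Mul(-1, p)) = Add(Add(-56, 19522), Mul(-1, -261770796)) = Add(19466, 261770796) = 261790262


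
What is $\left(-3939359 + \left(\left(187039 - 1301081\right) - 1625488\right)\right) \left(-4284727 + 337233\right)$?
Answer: $26364874254166$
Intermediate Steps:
$\left(-3939359 + \left(\left(187039 - 1301081\right) - 1625488\right)\right) \left(-4284727 + 337233\right) = \left(-3939359 - 2739530\right) \left(-3947494\right) = \left(-6678889\right) \left(-3947494\right) = 26364874254166$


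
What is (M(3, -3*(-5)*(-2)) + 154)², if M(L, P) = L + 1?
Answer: 24964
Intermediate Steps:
M(L, P) = 1 + L
(M(3, -3*(-5)*(-2)) + 154)² = ((1 + 3) + 154)² = (4 + 154)² = 158² = 24964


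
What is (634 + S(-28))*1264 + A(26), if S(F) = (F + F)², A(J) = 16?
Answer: 4765296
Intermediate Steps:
S(F) = 4*F² (S(F) = (2*F)² = 4*F²)
(634 + S(-28))*1264 + A(26) = (634 + 4*(-28)²)*1264 + 16 = (634 + 4*784)*1264 + 16 = (634 + 3136)*1264 + 16 = 3770*1264 + 16 = 4765280 + 16 = 4765296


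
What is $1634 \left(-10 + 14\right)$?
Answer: $6536$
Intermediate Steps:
$1634 \left(-10 + 14\right) = 1634 \cdot 4 = 6536$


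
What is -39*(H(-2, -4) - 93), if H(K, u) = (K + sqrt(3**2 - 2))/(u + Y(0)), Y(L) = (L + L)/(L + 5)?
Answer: 7215/2 + 39*sqrt(7)/4 ≈ 3633.3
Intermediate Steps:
Y(L) = 2*L/(5 + L) (Y(L) = (2*L)/(5 + L) = 2*L/(5 + L))
H(K, u) = (K + sqrt(7))/u (H(K, u) = (K + sqrt(3**2 - 2))/(u + 2*0/(5 + 0)) = (K + sqrt(9 - 2))/(u + 2*0/5) = (K + sqrt(7))/(u + 2*0*(1/5)) = (K + sqrt(7))/(u + 0) = (K + sqrt(7))/u)
-39*(H(-2, -4) - 93) = -39*((-2 + sqrt(7))/(-4) - 93) = -39*(-(-2 + sqrt(7))/4 - 93) = -39*((1/2 - sqrt(7)/4) - 93) = -39*(-185/2 - sqrt(7)/4) = 7215/2 + 39*sqrt(7)/4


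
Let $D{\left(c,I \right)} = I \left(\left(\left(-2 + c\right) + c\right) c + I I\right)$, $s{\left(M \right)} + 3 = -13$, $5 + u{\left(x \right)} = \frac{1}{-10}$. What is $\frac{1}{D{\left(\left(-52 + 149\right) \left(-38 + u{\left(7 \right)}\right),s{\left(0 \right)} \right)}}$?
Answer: $- \frac{25}{13986048952} \approx -1.7875 \cdot 10^{-9}$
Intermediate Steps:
$u{\left(x \right)} = - \frac{51}{10}$ ($u{\left(x \right)} = -5 + \frac{1}{-10} = -5 - \frac{1}{10} = - \frac{51}{10}$)
$s{\left(M \right)} = -16$ ($s{\left(M \right)} = -3 - 13 = -16$)
$D{\left(c,I \right)} = I \left(I^{2} + c \left(-2 + 2 c\right)\right)$ ($D{\left(c,I \right)} = I \left(\left(-2 + 2 c\right) c + I^{2}\right) = I \left(c \left(-2 + 2 c\right) + I^{2}\right) = I \left(I^{2} + c \left(-2 + 2 c\right)\right)$)
$\frac{1}{D{\left(\left(-52 + 149\right) \left(-38 + u{\left(7 \right)}\right),s{\left(0 \right)} \right)}} = \frac{1}{\left(-16\right) \left(\left(-16\right)^{2} - 2 \left(-52 + 149\right) \left(-38 - \frac{51}{10}\right) + 2 \left(\left(-52 + 149\right) \left(-38 - \frac{51}{10}\right)\right)^{2}\right)} = \frac{1}{\left(-16\right) \left(256 - 2 \cdot 97 \left(- \frac{431}{10}\right) + 2 \left(97 \left(- \frac{431}{10}\right)\right)^{2}\right)} = \frac{1}{\left(-16\right) \left(256 - - \frac{41807}{5} + 2 \left(- \frac{41807}{10}\right)^{2}\right)} = \frac{1}{\left(-16\right) \left(256 + \frac{41807}{5} + 2 \cdot \frac{1747825249}{100}\right)} = \frac{1}{\left(-16\right) \left(256 + \frac{41807}{5} + \frac{1747825249}{50}\right)} = \frac{1}{\left(-16\right) \frac{1748256119}{50}} = \frac{1}{- \frac{13986048952}{25}} = - \frac{25}{13986048952}$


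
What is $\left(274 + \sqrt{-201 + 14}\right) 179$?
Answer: $49046 + 179 i \sqrt{187} \approx 49046.0 + 2447.8 i$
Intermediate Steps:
$\left(274 + \sqrt{-201 + 14}\right) 179 = \left(274 + \sqrt{-187}\right) 179 = \left(274 + i \sqrt{187}\right) 179 = 49046 + 179 i \sqrt{187}$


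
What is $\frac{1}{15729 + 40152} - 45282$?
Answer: $- \frac{2530403441}{55881} \approx -45282.0$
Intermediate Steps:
$\frac{1}{15729 + 40152} - 45282 = \frac{1}{55881} - 45282 = - \frac{2530403441}{55881}$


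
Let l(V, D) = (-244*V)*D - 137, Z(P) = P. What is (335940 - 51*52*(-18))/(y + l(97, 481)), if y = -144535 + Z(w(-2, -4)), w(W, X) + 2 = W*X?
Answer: -191838/5764487 ≈ -0.033279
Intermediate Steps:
w(W, X) = -2 + W*X
l(V, D) = -137 - 244*D*V (l(V, D) = -244*D*V - 137 = -137 - 244*D*V)
y = -144529 (y = -144535 + (-2 - 2*(-4)) = -144535 + (-2 + 8) = -144535 + 6 = -144529)
(335940 - 51*52*(-18))/(y + l(97, 481)) = (335940 - 51*52*(-18))/(-144529 + (-137 - 244*481*97)) = (335940 - 2652*(-18))/(-144529 + (-137 - 11384308)) = (335940 + 47736)/(-144529 - 11384445) = 383676/(-11528974) = 383676*(-1/11528974) = -191838/5764487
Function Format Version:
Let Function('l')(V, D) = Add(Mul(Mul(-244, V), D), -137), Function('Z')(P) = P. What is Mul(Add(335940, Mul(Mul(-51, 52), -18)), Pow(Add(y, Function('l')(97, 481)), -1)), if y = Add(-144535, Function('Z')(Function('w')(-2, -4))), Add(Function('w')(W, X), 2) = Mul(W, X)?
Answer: Rational(-191838, 5764487) ≈ -0.033279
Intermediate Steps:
Function('w')(W, X) = Add(-2, Mul(W, X))
Function('l')(V, D) = Add(-137, Mul(-244, D, V)) (Function('l')(V, D) = Add(Mul(-244, D, V), -137) = Add(-137, Mul(-244, D, V)))
y = -144529 (y = Add(-144535, Add(-2, Mul(-2, -4))) = Add(-144535, Add(-2, 8)) = Add(-144535, 6) = -144529)
Mul(Add(335940, Mul(Mul(-51, 52), -18)), Pow(Add(y, Function('l')(97, 481)), -1)) = Mul(Add(335940, Mul(Mul(-51, 52), -18)), Pow(Add(-144529, Add(-137, Mul(-244, 481, 97))), -1)) = Mul(Add(335940, Mul(-2652, -18)), Pow(Add(-144529, Add(-137, -11384308)), -1)) = Mul(Add(335940, 47736), Pow(Add(-144529, -11384445), -1)) = Mul(383676, Pow(-11528974, -1)) = Mul(383676, Rational(-1, 11528974)) = Rational(-191838, 5764487)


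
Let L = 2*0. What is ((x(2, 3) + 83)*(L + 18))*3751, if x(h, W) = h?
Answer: 5739030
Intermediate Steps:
L = 0
((x(2, 3) + 83)*(L + 18))*3751 = ((2 + 83)*(0 + 18))*3751 = (85*18)*3751 = 1530*3751 = 5739030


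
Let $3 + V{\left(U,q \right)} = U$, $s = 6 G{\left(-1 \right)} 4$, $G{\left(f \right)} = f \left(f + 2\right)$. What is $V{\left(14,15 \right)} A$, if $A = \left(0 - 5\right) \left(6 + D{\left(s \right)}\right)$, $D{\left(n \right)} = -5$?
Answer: $-55$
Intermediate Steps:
$G{\left(f \right)} = f \left(2 + f\right)$
$s = -24$ ($s = 6 \left(- (2 - 1)\right) 4 = 6 \left(\left(-1\right) 1\right) 4 = 6 \left(-1\right) 4 = \left(-6\right) 4 = -24$)
$V{\left(U,q \right)} = -3 + U$
$A = -5$ ($A = \left(0 - 5\right) \left(6 - 5\right) = \left(0 + \left(-8 + 3\right)\right) 1 = \left(0 - 5\right) 1 = \left(-5\right) 1 = -5$)
$V{\left(14,15 \right)} A = \left(-3 + 14\right) \left(-5\right) = 11 \left(-5\right) = -55$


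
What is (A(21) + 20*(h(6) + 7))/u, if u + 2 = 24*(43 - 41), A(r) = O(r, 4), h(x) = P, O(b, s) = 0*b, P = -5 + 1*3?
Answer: 50/23 ≈ 2.1739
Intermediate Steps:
P = -2 (P = -5 + 3 = -2)
O(b, s) = 0
h(x) = -2
A(r) = 0
u = 46 (u = -2 + 24*(43 - 41) = -2 + 24*2 = -2 + 48 = 46)
(A(21) + 20*(h(6) + 7))/u = (0 + 20*(-2 + 7))/46 = (0 + 20*5)*(1/46) = (0 + 100)*(1/46) = 100*(1/46) = 50/23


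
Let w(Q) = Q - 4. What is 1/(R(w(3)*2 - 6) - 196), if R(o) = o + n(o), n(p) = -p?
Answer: -1/196 ≈ -0.0051020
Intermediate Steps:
w(Q) = -4 + Q
R(o) = 0 (R(o) = o - o = 0)
1/(R(w(3)*2 - 6) - 196) = 1/(0 - 196) = 1/(-196) = -1/196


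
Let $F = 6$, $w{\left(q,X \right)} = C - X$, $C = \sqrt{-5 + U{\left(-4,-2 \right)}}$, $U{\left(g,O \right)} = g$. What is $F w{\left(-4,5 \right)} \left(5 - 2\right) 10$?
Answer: $-900 + 540 i \approx -900.0 + 540.0 i$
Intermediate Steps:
$C = 3 i$ ($C = \sqrt{-5 - 4} = \sqrt{-9} = 3 i \approx 3.0 i$)
$w{\left(q,X \right)} = - X + 3 i$ ($w{\left(q,X \right)} = 3 i - X = - X + 3 i$)
$F w{\left(-4,5 \right)} \left(5 - 2\right) 10 = 6 \left(\left(-1\right) 5 + 3 i\right) \left(5 - 2\right) 10 = 6 \left(-5 + 3 i\right) 3 \cdot 10 = 6 \left(-15 + 9 i\right) 10 = \left(-90 + 54 i\right) 10 = -900 + 540 i$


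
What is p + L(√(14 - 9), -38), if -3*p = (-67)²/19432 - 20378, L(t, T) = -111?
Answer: 389509951/58296 ≈ 6681.6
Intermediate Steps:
p = 395980807/58296 (p = -((-67)²/19432 - 20378)/3 = -(4489*(1/19432) - 20378)/3 = -(4489/19432 - 20378)/3 = -⅓*(-395980807/19432) = 395980807/58296 ≈ 6792.6)
p + L(√(14 - 9), -38) = 395980807/58296 - 111 = 389509951/58296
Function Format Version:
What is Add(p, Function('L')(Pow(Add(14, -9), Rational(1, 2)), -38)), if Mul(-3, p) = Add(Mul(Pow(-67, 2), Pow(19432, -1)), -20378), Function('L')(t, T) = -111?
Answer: Rational(389509951, 58296) ≈ 6681.6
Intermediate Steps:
p = Rational(395980807, 58296) (p = Mul(Rational(-1, 3), Add(Mul(Pow(-67, 2), Pow(19432, -1)), -20378)) = Mul(Rational(-1, 3), Add(Mul(4489, Rational(1, 19432)), -20378)) = Mul(Rational(-1, 3), Add(Rational(4489, 19432), -20378)) = Mul(Rational(-1, 3), Rational(-395980807, 19432)) = Rational(395980807, 58296) ≈ 6792.6)
Add(p, Function('L')(Pow(Add(14, -9), Rational(1, 2)), -38)) = Add(Rational(395980807, 58296), -111) = Rational(389509951, 58296)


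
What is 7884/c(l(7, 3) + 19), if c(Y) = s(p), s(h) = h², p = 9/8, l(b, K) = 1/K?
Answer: 18688/3 ≈ 6229.3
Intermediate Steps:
p = 9/8 (p = 9*(⅛) = 9/8 ≈ 1.1250)
c(Y) = 81/64 (c(Y) = (9/8)² = 81/64)
7884/c(l(7, 3) + 19) = 7884/(81/64) = 7884*(64/81) = 18688/3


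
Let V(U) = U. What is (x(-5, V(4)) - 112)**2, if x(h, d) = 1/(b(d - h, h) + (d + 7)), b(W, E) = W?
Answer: 5013121/400 ≈ 12533.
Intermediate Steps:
x(h, d) = 1/(7 - h + 2*d) (x(h, d) = 1/((d - h) + (d + 7)) = 1/((d - h) + (7 + d)) = 1/(7 - h + 2*d))
(x(-5, V(4)) - 112)**2 = (1/(7 - 1*(-5) + 2*4) - 112)**2 = (1/(7 + 5 + 8) - 112)**2 = (1/20 - 112)**2 = (-2239/20)**2 = 5013121/400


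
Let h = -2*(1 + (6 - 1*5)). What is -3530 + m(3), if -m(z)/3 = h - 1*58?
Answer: -3344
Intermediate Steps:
h = -4 (h = -2*(1 + (6 - 5)) = -2*(1 + 1) = -2*2 = -4)
m(z) = 186 (m(z) = -3*(-4 - 1*58) = -3*(-4 - 58) = -3*(-62) = 186)
-3530 + m(3) = -3530 + 186 = -3344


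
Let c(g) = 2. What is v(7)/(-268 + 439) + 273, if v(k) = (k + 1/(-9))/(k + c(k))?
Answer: 3781385/13851 ≈ 273.00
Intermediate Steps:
v(k) = (-⅑ + k)/(2 + k) (v(k) = (k + 1/(-9))/(k + 2) = (k - ⅑)/(2 + k) = (-⅑ + k)/(2 + k))
v(7)/(-268 + 439) + 273 = ((-⅑ + 7)/(2 + 7))/(-268 + 439) + 273 = ((62/9)/9)/171 + 273 = ((⅑)*(62/9))/171 + 273 = (1/171)*(62/81) + 273 = 62/13851 + 273 = 3781385/13851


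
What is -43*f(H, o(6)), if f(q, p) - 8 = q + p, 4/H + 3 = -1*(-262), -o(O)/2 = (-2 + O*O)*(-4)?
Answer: -3118532/259 ≈ -12041.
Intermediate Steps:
o(O) = -16 + 8*O² (o(O) = -2*(-2 + O*O)*(-4) = -2*(-2 + O²)*(-4) = -2*(8 - 4*O²) = -16 + 8*O²)
H = 4/259 (H = 4/(-3 - 1*(-262)) = 4/(-3 + 262) = 4/259 ≈ 0.015444)
f(q, p) = 8 + p + q (f(q, p) = 8 + (q + p) = 8 + (p + q) = 8 + p + q)
-43*f(H, o(6)) = -43*(8 + (-16 + 8*6²) + 4/259) = -43*(8 + (-16 + 8*36) + 4/259) = -43*(8 + (-16 + 288) + 4/259) = -43*(8 + 272 + 4/259) = -43*72524/259 = -3118532/259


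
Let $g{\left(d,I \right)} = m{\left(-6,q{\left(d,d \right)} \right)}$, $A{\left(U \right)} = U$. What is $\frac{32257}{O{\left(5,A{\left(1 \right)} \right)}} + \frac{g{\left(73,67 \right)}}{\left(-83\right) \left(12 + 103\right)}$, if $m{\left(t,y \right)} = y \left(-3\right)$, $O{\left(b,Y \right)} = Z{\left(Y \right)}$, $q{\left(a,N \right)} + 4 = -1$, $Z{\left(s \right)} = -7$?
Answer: $- \frac{61578634}{13363} \approx -4608.1$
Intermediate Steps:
$q{\left(a,N \right)} = -5$ ($q{\left(a,N \right)} = -4 - 1 = -5$)
$O{\left(b,Y \right)} = -7$
$m{\left(t,y \right)} = - 3 y$
$g{\left(d,I \right)} = 15$ ($g{\left(d,I \right)} = \left(-3\right) \left(-5\right) = 15$)
$\frac{32257}{O{\left(5,A{\left(1 \right)} \right)}} + \frac{g{\left(73,67 \right)}}{\left(-83\right) \left(12 + 103\right)} = \frac{32257}{-7} + \frac{15}{\left(-83\right) \left(12 + 103\right)} = 32257 \left(- \frac{1}{7}\right) + \frac{15}{\left(-83\right) 115} = - \frac{32257}{7} + \frac{15}{-9545} = - \frac{32257}{7} + 15 \left(- \frac{1}{9545}\right) = - \frac{32257}{7} - \frac{3}{1909} = - \frac{61578634}{13363}$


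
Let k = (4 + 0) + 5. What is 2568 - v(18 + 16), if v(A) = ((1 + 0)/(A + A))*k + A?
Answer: 172303/68 ≈ 2533.9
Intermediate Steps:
k = 9 (k = 4 + 5 = 9)
v(A) = A + 9/(2*A) (v(A) = ((1 + 0)/(A + A))*9 + A = (1/(2*A))*9 + A = 9/(2*A) + A = A + 9/(2*A))
2568 - v(18 + 16) = 2568 - ((18 + 16) + 9/(2*(18 + 16))) = 2568 - (34 + (9/2)/34) = 2568 - (34 + (9/2)*(1/34)) = 2568 - (34 + 9/68) = 2568 - 1*2321/68 = 2568 - 2321/68 = 172303/68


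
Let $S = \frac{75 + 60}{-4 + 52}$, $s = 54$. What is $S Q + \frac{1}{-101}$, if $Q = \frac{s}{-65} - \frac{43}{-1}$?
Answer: $\frac{2491361}{21008} \approx 118.59$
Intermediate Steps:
$S = \frac{45}{16}$ ($S = \frac{135}{48} = 135 \cdot \frac{1}{48} = \frac{45}{16} \approx 2.8125$)
$Q = \frac{2741}{65}$ ($Q = \frac{54}{-65} - \frac{43}{-1} = 54 \left(- \frac{1}{65}\right) - -43 = - \frac{54}{65} + 43 = \frac{2741}{65} \approx 42.169$)
$S Q + \frac{1}{-101} = \frac{45}{16} \cdot \frac{2741}{65} + \frac{1}{-101} = \frac{24669}{208} - \frac{1}{101} = \frac{2491361}{21008}$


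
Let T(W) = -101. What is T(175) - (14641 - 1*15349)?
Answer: 607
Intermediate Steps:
T(175) - (14641 - 1*15349) = -101 - (14641 - 1*15349) = -101 - (14641 - 15349) = -101 - 1*(-708) = -101 + 708 = 607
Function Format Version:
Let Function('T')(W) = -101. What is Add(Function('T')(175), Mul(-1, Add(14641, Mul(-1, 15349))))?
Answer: 607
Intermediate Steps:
Add(Function('T')(175), Mul(-1, Add(14641, Mul(-1, 15349)))) = Add(-101, Mul(-1, Add(14641, Mul(-1, 15349)))) = Add(-101, Mul(-1, Add(14641, -15349))) = Add(-101, Mul(-1, -708)) = Add(-101, 708) = 607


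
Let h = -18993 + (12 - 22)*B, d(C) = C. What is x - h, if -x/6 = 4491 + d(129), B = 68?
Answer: -8047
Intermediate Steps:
x = -27720 (x = -6*(4491 + 129) = -6*4620 = -27720)
h = -19673 (h = -18993 + (12 - 22)*68 = -18993 - 10*68 = -18993 - 680 = -19673)
x - h = -27720 - 1*(-19673) = -27720 + 19673 = -8047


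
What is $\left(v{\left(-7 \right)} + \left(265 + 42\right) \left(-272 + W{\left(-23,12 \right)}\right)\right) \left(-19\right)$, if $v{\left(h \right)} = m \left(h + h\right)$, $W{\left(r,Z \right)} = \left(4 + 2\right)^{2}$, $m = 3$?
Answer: $1377386$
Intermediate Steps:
$W{\left(r,Z \right)} = 36$ ($W{\left(r,Z \right)} = 6^{2} = 36$)
$v{\left(h \right)} = 6 h$ ($v{\left(h \right)} = 3 \left(h + h\right) = 3 \cdot 2 h = 6 h$)
$\left(v{\left(-7 \right)} + \left(265 + 42\right) \left(-272 + W{\left(-23,12 \right)}\right)\right) \left(-19\right) = \left(6 \left(-7\right) + \left(265 + 42\right) \left(-272 + 36\right)\right) \left(-19\right) = \left(-42 + 307 \left(-236\right)\right) \left(-19\right) = \left(-42 - 72452\right) \left(-19\right) = \left(-72494\right) \left(-19\right) = 1377386$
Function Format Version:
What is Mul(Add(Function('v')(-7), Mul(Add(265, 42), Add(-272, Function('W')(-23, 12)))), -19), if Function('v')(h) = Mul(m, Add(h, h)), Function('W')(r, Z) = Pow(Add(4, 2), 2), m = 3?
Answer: 1377386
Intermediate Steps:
Function('W')(r, Z) = 36 (Function('W')(r, Z) = Pow(6, 2) = 36)
Function('v')(h) = Mul(6, h) (Function('v')(h) = Mul(3, Add(h, h)) = Mul(3, Mul(2, h)) = Mul(6, h))
Mul(Add(Function('v')(-7), Mul(Add(265, 42), Add(-272, Function('W')(-23, 12)))), -19) = Mul(Add(Mul(6, -7), Mul(Add(265, 42), Add(-272, 36))), -19) = Mul(Add(-42, Mul(307, -236)), -19) = Mul(Add(-42, -72452), -19) = Mul(-72494, -19) = 1377386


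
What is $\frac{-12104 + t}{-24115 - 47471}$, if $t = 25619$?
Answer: $- \frac{4505}{23862} \approx -0.18879$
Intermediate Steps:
$\frac{-12104 + t}{-24115 - 47471} = \frac{-12104 + 25619}{-24115 - 47471} = \frac{13515}{-71586} = 13515 \left(- \frac{1}{71586}\right) = - \frac{4505}{23862}$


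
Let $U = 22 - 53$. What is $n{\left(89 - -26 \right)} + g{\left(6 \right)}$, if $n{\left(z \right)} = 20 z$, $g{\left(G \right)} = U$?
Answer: $2269$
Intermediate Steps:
$U = -31$ ($U = 22 - 53 = -31$)
$g{\left(G \right)} = -31$
$n{\left(89 - -26 \right)} + g{\left(6 \right)} = 20 \left(89 - -26\right) - 31 = 20 \left(89 + 26\right) - 31 = 20 \cdot 115 - 31 = 2300 - 31 = 2269$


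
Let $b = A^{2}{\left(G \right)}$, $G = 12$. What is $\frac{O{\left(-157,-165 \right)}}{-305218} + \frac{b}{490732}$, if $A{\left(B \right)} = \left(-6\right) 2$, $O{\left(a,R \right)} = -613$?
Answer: $\frac{86192527}{37445059894} \approx 0.0023018$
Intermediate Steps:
$A{\left(B \right)} = -12$
$b = 144$ ($b = \left(-12\right)^{2} = 144$)
$\frac{O{\left(-157,-165 \right)}}{-305218} + \frac{b}{490732} = - \frac{613}{-305218} + \frac{144}{490732} = \left(-613\right) \left(- \frac{1}{305218}\right) + 144 \cdot \frac{1}{490732} = \frac{613}{305218} + \frac{36}{122683} = \frac{86192527}{37445059894}$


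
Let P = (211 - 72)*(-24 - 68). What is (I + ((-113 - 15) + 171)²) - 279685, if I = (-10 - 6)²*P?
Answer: -3551564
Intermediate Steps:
P = -12788 (P = 139*(-92) = -12788)
I = -3273728 (I = (-10 - 6)²*(-12788) = (-16)²*(-12788) = 256*(-12788) = -3273728)
(I + ((-113 - 15) + 171)²) - 279685 = (-3273728 + ((-113 - 15) + 171)²) - 279685 = (-3273728 + (-128 + 171)²) - 279685 = (-3273728 + 43²) - 279685 = (-3273728 + 1849) - 279685 = -3271879 - 279685 = -3551564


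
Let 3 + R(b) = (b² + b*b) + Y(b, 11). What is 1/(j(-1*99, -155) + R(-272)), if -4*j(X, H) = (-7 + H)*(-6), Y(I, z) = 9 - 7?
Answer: 1/147724 ≈ 6.7694e-6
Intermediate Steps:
Y(I, z) = 2
R(b) = -1 + 2*b² (R(b) = -3 + ((b² + b*b) + 2) = -3 + ((b² + b²) + 2) = -3 + (2*b² + 2) = -3 + (2 + 2*b²) = -1 + 2*b²)
j(X, H) = -21/2 + 3*H/2 (j(X, H) = -(-7 + H)*(-6)/4 = -(42 - 6*H)/4 = -21/2 + 3*H/2)
1/(j(-1*99, -155) + R(-272)) = 1/((-21/2 + (3/2)*(-155)) + (-1 + 2*(-272)²)) = 1/((-21/2 - 465/2) + (-1 + 2*73984)) = 1/(-243 + (-1 + 147968)) = 1/(-243 + 147967) = 1/147724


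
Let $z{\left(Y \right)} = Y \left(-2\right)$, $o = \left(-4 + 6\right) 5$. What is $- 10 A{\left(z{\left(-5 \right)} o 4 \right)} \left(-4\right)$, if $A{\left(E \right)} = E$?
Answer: $16000$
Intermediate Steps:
$o = 10$ ($o = 2 \cdot 5 = 10$)
$z{\left(Y \right)} = - 2 Y$
$- 10 A{\left(z{\left(-5 \right)} o 4 \right)} \left(-4\right) = - 10 \left(-2\right) \left(-5\right) 10 \cdot 4 \left(-4\right) = - 10 \cdot 10 \cdot 10 \cdot 4 \left(-4\right) = - 10 \cdot 100 \cdot 4 \left(-4\right) = \left(-10\right) 400 \left(-4\right) = \left(-4000\right) \left(-4\right) = 16000$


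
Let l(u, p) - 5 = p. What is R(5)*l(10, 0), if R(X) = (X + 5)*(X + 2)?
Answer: 350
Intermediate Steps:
R(X) = (2 + X)*(5 + X) (R(X) = (5 + X)*(2 + X) = (2 + X)*(5 + X))
l(u, p) = 5 + p
R(5)*l(10, 0) = (10 + 5² + 7*5)*(5 + 0) = (10 + 25 + 35)*5 = 70*5 = 350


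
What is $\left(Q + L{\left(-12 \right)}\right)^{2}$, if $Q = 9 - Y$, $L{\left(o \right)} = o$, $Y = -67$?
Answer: $4096$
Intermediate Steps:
$Q = 76$ ($Q = 9 - -67 = 9 + 67 = 76$)
$\left(Q + L{\left(-12 \right)}\right)^{2} = \left(76 - 12\right)^{2} = 64^{2} = 4096$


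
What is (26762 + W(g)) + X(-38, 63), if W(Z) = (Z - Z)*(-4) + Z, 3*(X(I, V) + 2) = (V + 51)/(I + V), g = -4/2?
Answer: 668988/25 ≈ 26760.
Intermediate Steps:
g = -2 (g = (½)*(-4) = -2)
X(I, V) = -2 + (51 + V)/(3*(I + V)) (X(I, V) = -2 + ((V + 51)/(I + V))/3 = -2 + ((51 + V)/(I + V))/3 = -2 + (51 + V)/(3*(I + V)))
W(Z) = Z (W(Z) = 0*(-4) + Z = 0 + Z = Z)
(26762 + W(g)) + X(-38, 63) = (26762 - 2) + (17 - 2*(-38) - 5/3*63)/(-38 + 63) = 26760 + (17 + 76 - 105)/25 = 26760 + (1/25)*(-12) = 26760 - 12/25 = 668988/25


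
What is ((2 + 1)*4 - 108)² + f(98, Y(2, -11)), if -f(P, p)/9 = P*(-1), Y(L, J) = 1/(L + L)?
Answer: 10098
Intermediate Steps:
Y(L, J) = 1/(2*L)
f(P, p) = 9*P (f(P, p) = -9*P*(-1) = -(-9)*P = 9*P)
((2 + 1)*4 - 108)² + f(98, Y(2, -11)) = ((2 + 1)*4 - 108)² + 9*98 = (3*4 - 108)² + 882 = (12 - 108)² + 882 = (-96)² + 882 = 9216 + 882 = 10098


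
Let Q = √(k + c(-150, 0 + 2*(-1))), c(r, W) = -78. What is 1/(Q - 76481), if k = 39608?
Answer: -76481/5849303831 - √39530/5849303831 ≈ -1.3109e-5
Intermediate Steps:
Q = √39530 (Q = √(39608 - 78) = √39530 ≈ 198.82)
1/(Q - 76481) = 1/(√39530 - 76481) = 1/(-76481 + √39530)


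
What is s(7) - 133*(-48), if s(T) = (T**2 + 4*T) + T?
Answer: 6468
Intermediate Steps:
s(T) = T**2 + 5*T
s(7) - 133*(-48) = 7*(5 + 7) - 133*(-48) = 7*12 + 6384 = 84 + 6384 = 6468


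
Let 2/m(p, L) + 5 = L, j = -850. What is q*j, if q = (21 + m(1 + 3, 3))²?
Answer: -340000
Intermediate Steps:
m(p, L) = 2/(-5 + L)
q = 400 (q = (21 + 2/(-5 + 3))² = (21 + 2/(-2))² = (21 + 2*(-½))² = (21 - 1)² = 20² = 400)
q*j = 400*(-850) = -340000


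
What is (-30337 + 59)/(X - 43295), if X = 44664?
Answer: -30278/1369 ≈ -22.117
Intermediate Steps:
(-30337 + 59)/(X - 43295) = (-30337 + 59)/(44664 - 43295) = -30278/1369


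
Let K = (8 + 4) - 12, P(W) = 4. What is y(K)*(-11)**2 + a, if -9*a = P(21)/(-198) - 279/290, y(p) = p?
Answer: 28201/258390 ≈ 0.10914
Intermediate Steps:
K = 0 (K = 12 - 12 = 0)
a = 28201/258390 (a = -(4/(-198) - 279/290)/9 = -(4*(-1/198) - 279*1/290)/9 = -(-2/99 - 279/290)/9 = -1/9*(-28201/28710) = 28201/258390 ≈ 0.10914)
y(K)*(-11)**2 + a = 0*(-11)**2 + 28201/258390 = 0*121 + 28201/258390 = 0 + 28201/258390 = 28201/258390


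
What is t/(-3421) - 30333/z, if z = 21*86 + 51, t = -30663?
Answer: -15609334/2117599 ≈ -7.3712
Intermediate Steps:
z = 1857 (z = 1806 + 51 = 1857)
t/(-3421) - 30333/z = -30663/(-3421) - 30333/1857 = -30663*(-1/3421) - 30333*1/1857 = 30663/3421 - 10111/619 = -15609334/2117599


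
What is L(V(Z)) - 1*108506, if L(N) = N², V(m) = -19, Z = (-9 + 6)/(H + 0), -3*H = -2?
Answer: -108145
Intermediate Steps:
H = ⅔ (H = -⅓*(-2) = ⅔ ≈ 0.66667)
Z = -9/2 (Z = (-9 + 6)/(⅔ + 0) = -3/⅔ = -3*3/2 = -9/2 ≈ -4.5000)
L(V(Z)) - 1*108506 = (-19)² - 1*108506 = 361 - 108506 = -108145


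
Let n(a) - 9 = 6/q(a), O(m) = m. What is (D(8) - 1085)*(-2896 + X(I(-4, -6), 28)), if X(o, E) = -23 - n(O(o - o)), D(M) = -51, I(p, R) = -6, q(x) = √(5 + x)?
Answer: 3326208 + 6816*√5/5 ≈ 3.3293e+6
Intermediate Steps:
n(a) = 9 + 6/√(5 + a) (n(a) = 9 + 6/(√(5 + a)) = 9 + 6/√(5 + a))
X(o, E) = -32 - 6*√5/5 (X(o, E) = -23 - (9 + 6/√(5 + (o - o))) = -23 - (9 + 6/√(5 + 0)) = -23 - (9 + 6/√5) = -23 - (9 + 6*(√5/5)) = -23 - (9 + 6*√5/5) = -23 + (-9 - 6*√5/5) = -32 - 6*√5/5)
(D(8) - 1085)*(-2896 + X(I(-4, -6), 28)) = (-51 - 1085)*(-2896 + (-32 - 6*√5/5)) = -1136*(-2928 - 6*√5/5) = 3326208 + 6816*√5/5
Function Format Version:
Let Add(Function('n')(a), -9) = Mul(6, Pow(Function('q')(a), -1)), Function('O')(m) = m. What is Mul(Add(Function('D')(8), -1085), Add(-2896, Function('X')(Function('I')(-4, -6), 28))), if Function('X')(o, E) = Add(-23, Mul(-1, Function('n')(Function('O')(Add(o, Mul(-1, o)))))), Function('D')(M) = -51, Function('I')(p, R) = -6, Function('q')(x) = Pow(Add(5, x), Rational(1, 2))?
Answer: Add(3326208, Mul(Rational(6816, 5), Pow(5, Rational(1, 2)))) ≈ 3.3293e+6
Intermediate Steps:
Function('n')(a) = Add(9, Mul(6, Pow(Add(5, a), Rational(-1, 2)))) (Function('n')(a) = Add(9, Mul(6, Pow(Pow(Add(5, a), Rational(1, 2)), -1))) = Add(9, Mul(6, Pow(Add(5, a), Rational(-1, 2)))))
Function('X')(o, E) = Add(-32, Mul(Rational(-6, 5), Pow(5, Rational(1, 2)))) (Function('X')(o, E) = Add(-23, Mul(-1, Add(9, Mul(6, Pow(Add(5, Add(o, Mul(-1, o))), Rational(-1, 2)))))) = Add(-23, Mul(-1, Add(9, Mul(6, Pow(Add(5, 0), Rational(-1, 2)))))) = Add(-23, Mul(-1, Add(9, Mul(6, Pow(5, Rational(-1, 2)))))) = Add(-23, Mul(-1, Add(9, Mul(6, Mul(Rational(1, 5), Pow(5, Rational(1, 2))))))) = Add(-23, Mul(-1, Add(9, Mul(Rational(6, 5), Pow(5, Rational(1, 2)))))) = Add(-23, Add(-9, Mul(Rational(-6, 5), Pow(5, Rational(1, 2))))) = Add(-32, Mul(Rational(-6, 5), Pow(5, Rational(1, 2)))))
Mul(Add(Function('D')(8), -1085), Add(-2896, Function('X')(Function('I')(-4, -6), 28))) = Mul(Add(-51, -1085), Add(-2896, Add(-32, Mul(Rational(-6, 5), Pow(5, Rational(1, 2)))))) = Mul(-1136, Add(-2928, Mul(Rational(-6, 5), Pow(5, Rational(1, 2))))) = Add(3326208, Mul(Rational(6816, 5), Pow(5, Rational(1, 2))))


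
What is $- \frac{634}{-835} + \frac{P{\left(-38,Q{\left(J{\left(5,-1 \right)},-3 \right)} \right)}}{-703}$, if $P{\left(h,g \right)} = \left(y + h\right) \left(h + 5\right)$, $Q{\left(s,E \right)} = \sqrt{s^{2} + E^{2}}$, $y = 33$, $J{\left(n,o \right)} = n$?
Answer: $\frac{307927}{587005} \approx 0.52457$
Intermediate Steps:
$Q{\left(s,E \right)} = \sqrt{E^{2} + s^{2}}$
$P{\left(h,g \right)} = \left(5 + h\right) \left(33 + h\right)$ ($P{\left(h,g \right)} = \left(33 + h\right) \left(h + 5\right) = \left(33 + h\right) \left(5 + h\right) = \left(5 + h\right) \left(33 + h\right)$)
$- \frac{634}{-835} + \frac{P{\left(-38,Q{\left(J{\left(5,-1 \right)},-3 \right)} \right)}}{-703} = - \frac{634}{-835} + \frac{165 + \left(-38\right)^{2} + 38 \left(-38\right)}{-703} = \left(-634\right) \left(- \frac{1}{835}\right) + \left(165 + 1444 - 1444\right) \left(- \frac{1}{703}\right) = \frac{634}{835} + 165 \left(- \frac{1}{703}\right) = \frac{634}{835} - \frac{165}{703} = \frac{307927}{587005}$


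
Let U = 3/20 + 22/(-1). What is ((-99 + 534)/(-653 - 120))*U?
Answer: 38019/3092 ≈ 12.296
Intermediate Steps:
U = -437/20 (U = 3*(1/20) + 22*(-1) = 3/20 - 22 = -437/20 ≈ -21.850)
((-99 + 534)/(-653 - 120))*U = ((-99 + 534)/(-653 - 120))*(-437/20) = (435/(-773))*(-437/20) = (435*(-1/773))*(-437/20) = -435/773*(-437/20) = 38019/3092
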